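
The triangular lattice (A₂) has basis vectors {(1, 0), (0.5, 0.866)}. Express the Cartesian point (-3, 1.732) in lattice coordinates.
-4b₁ + 2b₂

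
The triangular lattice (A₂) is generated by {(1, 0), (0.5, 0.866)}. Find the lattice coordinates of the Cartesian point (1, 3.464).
-b₁ + 4b₂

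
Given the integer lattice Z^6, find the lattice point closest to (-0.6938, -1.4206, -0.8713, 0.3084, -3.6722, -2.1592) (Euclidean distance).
(-1, -1, -1, 0, -4, -2)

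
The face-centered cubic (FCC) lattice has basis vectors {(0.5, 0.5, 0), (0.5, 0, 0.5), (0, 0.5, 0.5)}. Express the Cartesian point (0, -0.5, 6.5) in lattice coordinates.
-7b₁ + 7b₂ + 6b₃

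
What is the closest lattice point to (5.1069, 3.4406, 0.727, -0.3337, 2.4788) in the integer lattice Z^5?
(5, 3, 1, 0, 2)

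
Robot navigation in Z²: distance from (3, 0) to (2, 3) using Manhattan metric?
4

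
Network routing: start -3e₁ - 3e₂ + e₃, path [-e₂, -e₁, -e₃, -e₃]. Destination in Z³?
(-4, -4, -1)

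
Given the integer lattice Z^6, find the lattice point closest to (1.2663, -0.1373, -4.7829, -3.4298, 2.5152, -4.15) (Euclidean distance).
(1, 0, -5, -3, 3, -4)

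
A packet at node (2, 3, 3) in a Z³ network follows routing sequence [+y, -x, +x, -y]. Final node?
(2, 3, 3)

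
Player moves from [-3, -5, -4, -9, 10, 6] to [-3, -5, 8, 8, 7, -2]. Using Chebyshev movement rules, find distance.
17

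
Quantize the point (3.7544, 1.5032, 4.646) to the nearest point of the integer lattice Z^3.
(4, 2, 5)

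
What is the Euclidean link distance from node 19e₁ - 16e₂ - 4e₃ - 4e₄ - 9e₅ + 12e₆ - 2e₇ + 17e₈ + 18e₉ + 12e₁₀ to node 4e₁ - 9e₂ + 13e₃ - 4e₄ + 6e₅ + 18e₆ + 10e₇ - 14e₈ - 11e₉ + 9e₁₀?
52.7162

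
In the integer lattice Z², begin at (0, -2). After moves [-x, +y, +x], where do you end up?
(0, -1)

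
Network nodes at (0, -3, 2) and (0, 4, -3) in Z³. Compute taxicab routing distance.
12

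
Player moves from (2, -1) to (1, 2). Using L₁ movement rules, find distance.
4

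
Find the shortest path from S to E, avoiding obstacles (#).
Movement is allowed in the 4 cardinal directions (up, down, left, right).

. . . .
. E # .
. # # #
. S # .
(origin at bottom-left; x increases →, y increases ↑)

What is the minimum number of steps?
4
(one shortest path: (1, 0) → (0, 0) → (0, 1) → (0, 2) → (1, 2))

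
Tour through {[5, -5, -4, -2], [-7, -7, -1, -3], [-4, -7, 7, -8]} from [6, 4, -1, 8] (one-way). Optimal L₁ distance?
57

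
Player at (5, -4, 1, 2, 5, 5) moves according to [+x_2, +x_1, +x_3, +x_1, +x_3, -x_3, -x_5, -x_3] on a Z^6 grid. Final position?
(7, -3, 1, 2, 4, 5)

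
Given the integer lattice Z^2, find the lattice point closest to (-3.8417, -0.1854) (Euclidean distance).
(-4, 0)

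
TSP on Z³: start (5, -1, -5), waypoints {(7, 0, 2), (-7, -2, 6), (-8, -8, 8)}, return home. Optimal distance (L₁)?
72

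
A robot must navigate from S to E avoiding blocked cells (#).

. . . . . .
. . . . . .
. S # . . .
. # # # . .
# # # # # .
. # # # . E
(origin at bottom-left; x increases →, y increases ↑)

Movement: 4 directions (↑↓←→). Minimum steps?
9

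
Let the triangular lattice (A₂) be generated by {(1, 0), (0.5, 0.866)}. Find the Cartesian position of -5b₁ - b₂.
(-5.5, -0.866)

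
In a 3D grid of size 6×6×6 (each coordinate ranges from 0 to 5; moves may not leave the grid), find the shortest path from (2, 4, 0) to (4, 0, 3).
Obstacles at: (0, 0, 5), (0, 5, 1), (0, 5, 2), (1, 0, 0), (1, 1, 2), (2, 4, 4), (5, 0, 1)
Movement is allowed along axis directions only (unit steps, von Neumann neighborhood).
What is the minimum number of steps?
9
(one shortest path: (2, 4, 0) → (3, 4, 0) → (4, 4, 0) → (4, 3, 0) → (4, 2, 0) → (4, 1, 0) → (4, 0, 0) → (4, 0, 1) → (4, 0, 2) → (4, 0, 3))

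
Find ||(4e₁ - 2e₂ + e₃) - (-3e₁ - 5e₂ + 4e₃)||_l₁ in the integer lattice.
13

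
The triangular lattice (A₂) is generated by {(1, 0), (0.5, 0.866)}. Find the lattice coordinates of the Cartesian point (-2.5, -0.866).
-2b₁ - b₂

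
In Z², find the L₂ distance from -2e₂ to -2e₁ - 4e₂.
2.82843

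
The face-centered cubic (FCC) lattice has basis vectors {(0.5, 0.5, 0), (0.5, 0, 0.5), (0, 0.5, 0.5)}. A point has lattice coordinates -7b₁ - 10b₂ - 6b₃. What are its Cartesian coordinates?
(-8.5, -6.5, -8)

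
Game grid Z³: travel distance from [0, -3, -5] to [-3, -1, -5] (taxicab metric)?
5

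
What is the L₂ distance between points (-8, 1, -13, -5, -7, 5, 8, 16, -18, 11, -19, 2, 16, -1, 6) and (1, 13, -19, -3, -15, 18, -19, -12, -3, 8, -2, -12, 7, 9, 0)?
54.2863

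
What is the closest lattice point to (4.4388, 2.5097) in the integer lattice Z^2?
(4, 3)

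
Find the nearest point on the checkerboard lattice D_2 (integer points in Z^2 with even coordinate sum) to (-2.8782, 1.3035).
(-3, 1)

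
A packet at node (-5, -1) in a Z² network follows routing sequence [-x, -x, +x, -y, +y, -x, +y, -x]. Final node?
(-8, 0)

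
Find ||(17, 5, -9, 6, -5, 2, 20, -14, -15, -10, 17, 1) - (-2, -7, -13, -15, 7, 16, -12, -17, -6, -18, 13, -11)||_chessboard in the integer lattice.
32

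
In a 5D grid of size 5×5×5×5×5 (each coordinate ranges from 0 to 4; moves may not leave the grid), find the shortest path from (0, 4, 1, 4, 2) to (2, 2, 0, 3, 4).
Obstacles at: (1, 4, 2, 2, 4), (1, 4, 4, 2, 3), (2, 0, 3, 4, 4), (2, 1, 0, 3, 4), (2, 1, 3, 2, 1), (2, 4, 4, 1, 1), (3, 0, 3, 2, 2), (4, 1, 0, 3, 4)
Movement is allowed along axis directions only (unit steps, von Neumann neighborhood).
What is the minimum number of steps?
8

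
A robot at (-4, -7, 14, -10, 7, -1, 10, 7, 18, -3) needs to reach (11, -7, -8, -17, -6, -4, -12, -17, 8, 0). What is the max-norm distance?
24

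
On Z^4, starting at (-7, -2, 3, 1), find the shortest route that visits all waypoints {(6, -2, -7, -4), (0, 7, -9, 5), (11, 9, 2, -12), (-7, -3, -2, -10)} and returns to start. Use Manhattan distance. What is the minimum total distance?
144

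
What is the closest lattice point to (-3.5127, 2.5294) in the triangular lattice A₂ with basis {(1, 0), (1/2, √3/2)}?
(-3.5, 2.598)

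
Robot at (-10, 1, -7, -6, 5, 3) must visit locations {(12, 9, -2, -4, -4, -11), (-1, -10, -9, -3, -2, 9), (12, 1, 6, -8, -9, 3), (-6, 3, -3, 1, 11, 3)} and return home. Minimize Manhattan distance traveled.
216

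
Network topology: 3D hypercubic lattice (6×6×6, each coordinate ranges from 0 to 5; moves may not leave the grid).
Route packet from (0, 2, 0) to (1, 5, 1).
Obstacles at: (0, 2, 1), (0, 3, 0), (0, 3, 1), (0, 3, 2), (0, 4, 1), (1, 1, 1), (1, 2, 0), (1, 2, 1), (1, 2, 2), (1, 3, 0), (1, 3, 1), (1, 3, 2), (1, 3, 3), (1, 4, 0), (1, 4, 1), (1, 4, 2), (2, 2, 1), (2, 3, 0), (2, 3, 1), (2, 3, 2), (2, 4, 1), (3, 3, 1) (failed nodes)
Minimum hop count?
11
(one shortest path: (0, 2, 0) → (0, 1, 0) → (1, 1, 0) → (2, 1, 0) → (3, 1, 0) → (3, 2, 0) → (3, 3, 0) → (3, 4, 0) → (2, 4, 0) → (2, 5, 0) → (1, 5, 0) → (1, 5, 1))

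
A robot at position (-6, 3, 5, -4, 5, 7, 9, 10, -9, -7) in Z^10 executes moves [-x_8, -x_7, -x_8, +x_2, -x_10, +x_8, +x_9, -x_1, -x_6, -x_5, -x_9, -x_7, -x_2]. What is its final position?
(-7, 3, 5, -4, 4, 6, 7, 9, -9, -8)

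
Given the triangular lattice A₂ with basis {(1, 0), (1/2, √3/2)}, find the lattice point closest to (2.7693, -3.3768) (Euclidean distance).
(3, -3.464)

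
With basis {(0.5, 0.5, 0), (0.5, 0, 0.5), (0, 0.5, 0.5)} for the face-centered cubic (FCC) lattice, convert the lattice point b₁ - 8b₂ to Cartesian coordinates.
(-3.5, 0.5, -4)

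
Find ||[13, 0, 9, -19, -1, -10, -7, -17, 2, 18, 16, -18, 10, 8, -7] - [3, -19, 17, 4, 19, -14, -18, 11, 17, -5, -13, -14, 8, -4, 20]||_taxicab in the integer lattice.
235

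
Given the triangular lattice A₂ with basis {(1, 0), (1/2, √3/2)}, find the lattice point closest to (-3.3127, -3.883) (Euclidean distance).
(-3.5, -4.33)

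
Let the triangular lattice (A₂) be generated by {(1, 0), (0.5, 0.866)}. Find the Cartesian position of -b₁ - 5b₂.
(-3.5, -4.33)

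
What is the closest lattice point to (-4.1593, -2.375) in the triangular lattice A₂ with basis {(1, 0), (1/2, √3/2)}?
(-4.5, -2.598)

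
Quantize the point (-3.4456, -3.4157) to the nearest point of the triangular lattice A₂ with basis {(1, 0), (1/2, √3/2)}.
(-3, -3.464)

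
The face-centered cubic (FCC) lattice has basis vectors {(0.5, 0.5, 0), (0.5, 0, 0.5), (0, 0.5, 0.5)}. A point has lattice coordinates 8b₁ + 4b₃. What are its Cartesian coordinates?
(4, 6, 2)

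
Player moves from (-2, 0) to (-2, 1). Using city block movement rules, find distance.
1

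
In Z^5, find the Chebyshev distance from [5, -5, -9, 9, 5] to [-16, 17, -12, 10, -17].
22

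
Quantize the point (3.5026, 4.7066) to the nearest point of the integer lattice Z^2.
(4, 5)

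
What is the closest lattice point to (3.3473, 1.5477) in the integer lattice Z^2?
(3, 2)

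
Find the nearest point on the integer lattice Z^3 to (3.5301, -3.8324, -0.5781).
(4, -4, -1)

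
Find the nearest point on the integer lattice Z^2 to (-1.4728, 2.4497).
(-1, 2)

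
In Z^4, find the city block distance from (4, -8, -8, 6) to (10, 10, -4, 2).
32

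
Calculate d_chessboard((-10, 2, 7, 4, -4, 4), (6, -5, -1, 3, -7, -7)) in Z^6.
16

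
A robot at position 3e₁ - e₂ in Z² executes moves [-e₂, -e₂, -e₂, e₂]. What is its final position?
(3, -3)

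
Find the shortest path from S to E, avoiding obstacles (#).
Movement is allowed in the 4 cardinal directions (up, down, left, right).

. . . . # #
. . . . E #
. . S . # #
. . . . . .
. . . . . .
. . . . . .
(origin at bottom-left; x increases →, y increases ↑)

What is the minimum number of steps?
3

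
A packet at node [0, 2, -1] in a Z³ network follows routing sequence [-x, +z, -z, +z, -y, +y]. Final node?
(-1, 2, 0)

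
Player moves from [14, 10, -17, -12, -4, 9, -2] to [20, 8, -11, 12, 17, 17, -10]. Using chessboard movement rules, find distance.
24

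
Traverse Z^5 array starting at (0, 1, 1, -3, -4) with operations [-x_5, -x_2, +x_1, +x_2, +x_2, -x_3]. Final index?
(1, 2, 0, -3, -5)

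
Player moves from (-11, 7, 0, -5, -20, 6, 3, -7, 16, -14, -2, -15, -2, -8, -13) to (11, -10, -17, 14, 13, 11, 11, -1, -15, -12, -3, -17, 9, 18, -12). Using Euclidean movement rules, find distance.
66.3702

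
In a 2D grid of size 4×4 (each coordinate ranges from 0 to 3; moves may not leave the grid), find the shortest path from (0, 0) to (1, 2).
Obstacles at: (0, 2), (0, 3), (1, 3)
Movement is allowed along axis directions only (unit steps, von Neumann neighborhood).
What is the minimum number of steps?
3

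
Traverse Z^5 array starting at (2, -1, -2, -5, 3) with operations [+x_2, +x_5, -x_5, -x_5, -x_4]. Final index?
(2, 0, -2, -6, 2)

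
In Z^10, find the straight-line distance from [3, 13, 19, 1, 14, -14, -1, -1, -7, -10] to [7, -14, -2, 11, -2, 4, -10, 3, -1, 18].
52.7541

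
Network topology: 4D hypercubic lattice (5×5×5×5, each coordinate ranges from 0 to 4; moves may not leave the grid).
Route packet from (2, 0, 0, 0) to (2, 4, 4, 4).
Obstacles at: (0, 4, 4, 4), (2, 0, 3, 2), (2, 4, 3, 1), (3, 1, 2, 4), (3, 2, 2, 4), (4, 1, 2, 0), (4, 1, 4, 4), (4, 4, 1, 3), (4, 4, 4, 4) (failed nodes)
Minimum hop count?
12
(one shortest path: (2, 0, 0, 0) → (2, 1, 0, 0) → (2, 2, 0, 0) → (2, 3, 0, 0) → (2, 4, 0, 0) → (2, 4, 1, 0) → (2, 4, 2, 0) → (2, 4, 3, 0) → (2, 4, 4, 0) → (2, 4, 4, 1) → (2, 4, 4, 2) → (2, 4, 4, 3) → (2, 4, 4, 4))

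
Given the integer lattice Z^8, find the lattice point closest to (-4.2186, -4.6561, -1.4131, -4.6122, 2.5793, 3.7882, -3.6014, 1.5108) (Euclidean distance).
(-4, -5, -1, -5, 3, 4, -4, 2)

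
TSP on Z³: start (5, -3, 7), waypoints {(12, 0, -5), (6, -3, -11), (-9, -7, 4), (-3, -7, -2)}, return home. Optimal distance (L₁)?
92
(one optimal route: (5, -3, 7) → (12, 0, -5) → (6, -3, -11) → (-3, -7, -2) → (-9, -7, 4) → (5, -3, 7))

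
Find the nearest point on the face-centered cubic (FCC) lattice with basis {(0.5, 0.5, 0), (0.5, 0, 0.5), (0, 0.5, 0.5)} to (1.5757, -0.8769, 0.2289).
(1.5, -1, 0.5)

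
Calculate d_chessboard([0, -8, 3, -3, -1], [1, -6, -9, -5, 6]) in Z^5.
12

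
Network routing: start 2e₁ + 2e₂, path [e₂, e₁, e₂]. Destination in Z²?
(3, 4)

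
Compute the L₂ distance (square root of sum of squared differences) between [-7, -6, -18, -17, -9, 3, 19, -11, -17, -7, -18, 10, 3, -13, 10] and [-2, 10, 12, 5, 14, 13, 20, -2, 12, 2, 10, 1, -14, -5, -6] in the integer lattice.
69.0797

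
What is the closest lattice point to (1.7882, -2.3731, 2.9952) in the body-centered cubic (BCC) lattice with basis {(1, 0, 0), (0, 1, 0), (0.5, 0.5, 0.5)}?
(2, -2, 3)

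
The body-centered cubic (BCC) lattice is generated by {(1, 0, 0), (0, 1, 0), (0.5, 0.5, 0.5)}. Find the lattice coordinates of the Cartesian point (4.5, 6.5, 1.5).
3b₁ + 5b₂ + 3b₃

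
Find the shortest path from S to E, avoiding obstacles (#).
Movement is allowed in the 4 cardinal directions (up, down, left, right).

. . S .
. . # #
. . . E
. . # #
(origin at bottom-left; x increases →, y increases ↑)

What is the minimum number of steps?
5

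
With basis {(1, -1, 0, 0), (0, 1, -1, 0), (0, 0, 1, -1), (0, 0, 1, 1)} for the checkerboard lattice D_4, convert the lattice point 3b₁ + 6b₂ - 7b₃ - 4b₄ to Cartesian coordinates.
(3, 3, -17, 3)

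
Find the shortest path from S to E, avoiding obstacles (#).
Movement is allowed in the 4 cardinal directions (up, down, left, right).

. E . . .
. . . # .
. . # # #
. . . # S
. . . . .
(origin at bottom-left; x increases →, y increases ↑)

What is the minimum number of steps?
8
(one shortest path: (4, 1) → (4, 0) → (3, 0) → (2, 0) → (1, 0) → (1, 1) → (1, 2) → (1, 3) → (1, 4))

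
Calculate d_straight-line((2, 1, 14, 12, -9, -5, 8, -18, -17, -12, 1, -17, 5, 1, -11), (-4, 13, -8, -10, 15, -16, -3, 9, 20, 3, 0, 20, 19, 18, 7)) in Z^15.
80.4239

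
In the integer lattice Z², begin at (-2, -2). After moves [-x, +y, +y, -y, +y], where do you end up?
(-3, 0)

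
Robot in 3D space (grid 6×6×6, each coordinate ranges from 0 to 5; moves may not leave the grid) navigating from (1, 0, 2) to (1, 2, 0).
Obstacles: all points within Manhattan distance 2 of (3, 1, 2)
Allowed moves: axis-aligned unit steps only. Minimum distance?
4
(one shortest path: (1, 0, 2) → (1, 0, 1) → (1, 1, 1) → (1, 2, 1) → (1, 2, 0))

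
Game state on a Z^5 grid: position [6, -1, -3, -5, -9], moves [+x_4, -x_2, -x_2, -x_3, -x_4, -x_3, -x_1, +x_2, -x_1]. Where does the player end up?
(4, -2, -5, -5, -9)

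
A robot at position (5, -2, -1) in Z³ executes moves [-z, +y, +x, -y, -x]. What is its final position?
(5, -2, -2)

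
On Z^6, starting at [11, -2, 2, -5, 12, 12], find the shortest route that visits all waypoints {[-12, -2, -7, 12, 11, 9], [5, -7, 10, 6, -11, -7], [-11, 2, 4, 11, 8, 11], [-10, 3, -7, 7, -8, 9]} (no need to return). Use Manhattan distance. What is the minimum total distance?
164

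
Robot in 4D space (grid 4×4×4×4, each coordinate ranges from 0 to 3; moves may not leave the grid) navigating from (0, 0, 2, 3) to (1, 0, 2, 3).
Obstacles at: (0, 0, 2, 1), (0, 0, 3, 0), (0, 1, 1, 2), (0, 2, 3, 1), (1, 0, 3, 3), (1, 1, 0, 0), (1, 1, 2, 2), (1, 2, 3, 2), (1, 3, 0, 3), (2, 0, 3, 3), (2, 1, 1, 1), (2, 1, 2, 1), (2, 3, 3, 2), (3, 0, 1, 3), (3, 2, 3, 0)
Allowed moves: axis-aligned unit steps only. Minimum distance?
1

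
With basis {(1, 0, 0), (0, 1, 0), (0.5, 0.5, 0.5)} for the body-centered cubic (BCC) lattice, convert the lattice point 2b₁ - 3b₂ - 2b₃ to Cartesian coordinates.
(1, -4, -1)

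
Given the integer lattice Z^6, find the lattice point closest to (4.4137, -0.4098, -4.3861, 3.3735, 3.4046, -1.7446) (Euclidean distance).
(4, 0, -4, 3, 3, -2)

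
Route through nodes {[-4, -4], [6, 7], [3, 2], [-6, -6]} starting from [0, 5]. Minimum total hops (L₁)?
33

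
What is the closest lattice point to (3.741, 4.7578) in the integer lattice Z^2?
(4, 5)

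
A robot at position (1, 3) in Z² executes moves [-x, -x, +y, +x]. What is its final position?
(0, 4)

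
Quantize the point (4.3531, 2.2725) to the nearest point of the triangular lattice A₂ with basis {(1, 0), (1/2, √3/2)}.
(4.5, 2.598)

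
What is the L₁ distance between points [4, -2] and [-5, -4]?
11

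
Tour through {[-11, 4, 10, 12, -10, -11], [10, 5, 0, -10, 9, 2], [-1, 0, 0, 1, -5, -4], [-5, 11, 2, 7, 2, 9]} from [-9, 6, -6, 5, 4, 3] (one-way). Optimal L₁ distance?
175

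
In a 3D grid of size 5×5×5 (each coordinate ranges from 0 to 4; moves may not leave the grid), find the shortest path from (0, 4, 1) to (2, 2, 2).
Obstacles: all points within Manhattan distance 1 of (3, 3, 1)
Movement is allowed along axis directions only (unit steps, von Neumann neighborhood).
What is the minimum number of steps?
5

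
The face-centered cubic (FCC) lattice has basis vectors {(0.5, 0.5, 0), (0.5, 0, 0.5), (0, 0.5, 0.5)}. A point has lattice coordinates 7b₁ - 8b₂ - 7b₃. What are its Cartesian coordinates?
(-0.5, 0, -7.5)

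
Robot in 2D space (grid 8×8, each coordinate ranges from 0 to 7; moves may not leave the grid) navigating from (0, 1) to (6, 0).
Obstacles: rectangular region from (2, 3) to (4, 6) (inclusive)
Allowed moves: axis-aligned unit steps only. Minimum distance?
7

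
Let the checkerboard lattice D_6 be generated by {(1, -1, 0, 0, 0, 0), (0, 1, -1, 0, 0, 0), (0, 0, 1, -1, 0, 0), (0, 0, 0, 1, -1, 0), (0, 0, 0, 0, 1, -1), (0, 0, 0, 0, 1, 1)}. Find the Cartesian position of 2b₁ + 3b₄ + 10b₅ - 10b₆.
(2, -2, 0, 3, -3, -20)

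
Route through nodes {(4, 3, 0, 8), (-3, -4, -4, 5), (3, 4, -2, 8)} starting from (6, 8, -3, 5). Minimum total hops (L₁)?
36
(one optimal route: (6, 8, -3, 5) → (4, 3, 0, 8) → (3, 4, -2, 8) → (-3, -4, -4, 5))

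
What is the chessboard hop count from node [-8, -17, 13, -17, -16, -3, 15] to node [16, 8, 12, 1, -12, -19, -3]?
25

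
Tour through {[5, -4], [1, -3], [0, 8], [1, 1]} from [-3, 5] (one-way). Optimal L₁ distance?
23
(one optimal route: (-3, 5) → (0, 8) → (1, 1) → (1, -3) → (5, -4))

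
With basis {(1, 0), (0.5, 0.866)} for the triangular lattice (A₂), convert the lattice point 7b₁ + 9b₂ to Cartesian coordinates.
(11.5, 7.794)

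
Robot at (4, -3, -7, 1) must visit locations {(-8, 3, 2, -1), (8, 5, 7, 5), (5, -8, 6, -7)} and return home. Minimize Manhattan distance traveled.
114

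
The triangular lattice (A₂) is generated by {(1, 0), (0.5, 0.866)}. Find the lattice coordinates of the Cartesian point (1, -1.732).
2b₁ - 2b₂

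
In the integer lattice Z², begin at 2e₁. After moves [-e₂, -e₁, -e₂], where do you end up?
(1, -2)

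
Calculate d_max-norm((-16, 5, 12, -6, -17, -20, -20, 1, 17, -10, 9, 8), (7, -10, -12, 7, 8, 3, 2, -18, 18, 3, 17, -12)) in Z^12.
25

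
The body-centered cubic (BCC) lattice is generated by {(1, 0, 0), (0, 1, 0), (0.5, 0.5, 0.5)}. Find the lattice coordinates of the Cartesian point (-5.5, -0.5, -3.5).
-2b₁ + 3b₂ - 7b₃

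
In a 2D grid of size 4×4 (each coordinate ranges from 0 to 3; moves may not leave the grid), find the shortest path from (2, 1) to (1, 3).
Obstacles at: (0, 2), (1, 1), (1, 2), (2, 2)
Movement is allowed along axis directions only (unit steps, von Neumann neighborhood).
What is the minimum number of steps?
5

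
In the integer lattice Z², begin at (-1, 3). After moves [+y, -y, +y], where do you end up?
(-1, 4)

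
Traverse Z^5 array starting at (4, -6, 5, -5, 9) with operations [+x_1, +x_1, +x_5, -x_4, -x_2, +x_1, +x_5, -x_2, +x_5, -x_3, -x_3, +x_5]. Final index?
(7, -8, 3, -6, 13)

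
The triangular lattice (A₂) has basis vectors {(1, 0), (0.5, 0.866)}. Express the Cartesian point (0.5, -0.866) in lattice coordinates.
b₁ - b₂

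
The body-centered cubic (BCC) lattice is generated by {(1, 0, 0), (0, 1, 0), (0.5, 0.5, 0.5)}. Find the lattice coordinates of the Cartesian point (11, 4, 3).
8b₁ + b₂ + 6b₃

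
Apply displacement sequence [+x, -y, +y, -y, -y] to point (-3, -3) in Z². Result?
(-2, -5)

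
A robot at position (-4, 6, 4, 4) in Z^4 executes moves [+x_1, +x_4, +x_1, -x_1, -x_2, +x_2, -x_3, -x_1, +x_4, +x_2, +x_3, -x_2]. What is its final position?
(-4, 6, 4, 6)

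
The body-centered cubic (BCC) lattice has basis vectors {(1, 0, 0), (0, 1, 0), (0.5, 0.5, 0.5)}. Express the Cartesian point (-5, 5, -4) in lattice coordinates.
-b₁ + 9b₂ - 8b₃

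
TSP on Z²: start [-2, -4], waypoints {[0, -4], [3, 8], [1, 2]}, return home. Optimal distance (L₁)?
34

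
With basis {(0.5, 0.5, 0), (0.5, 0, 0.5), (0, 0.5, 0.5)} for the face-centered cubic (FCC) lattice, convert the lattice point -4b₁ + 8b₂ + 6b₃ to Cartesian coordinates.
(2, 1, 7)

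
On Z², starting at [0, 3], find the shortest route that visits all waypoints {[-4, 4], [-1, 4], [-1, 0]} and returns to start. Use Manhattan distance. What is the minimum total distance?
16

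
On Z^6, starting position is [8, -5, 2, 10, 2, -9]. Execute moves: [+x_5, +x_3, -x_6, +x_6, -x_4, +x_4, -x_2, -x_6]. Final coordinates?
(8, -6, 3, 10, 3, -10)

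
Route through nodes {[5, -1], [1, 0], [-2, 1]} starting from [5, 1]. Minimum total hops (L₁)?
11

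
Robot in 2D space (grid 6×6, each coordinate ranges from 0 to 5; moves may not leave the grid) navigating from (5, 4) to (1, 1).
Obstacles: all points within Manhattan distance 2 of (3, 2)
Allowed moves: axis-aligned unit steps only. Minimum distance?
11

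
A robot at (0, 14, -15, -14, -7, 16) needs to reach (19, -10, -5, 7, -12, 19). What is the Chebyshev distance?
24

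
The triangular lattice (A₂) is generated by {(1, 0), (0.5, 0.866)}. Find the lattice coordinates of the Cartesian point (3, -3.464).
5b₁ - 4b₂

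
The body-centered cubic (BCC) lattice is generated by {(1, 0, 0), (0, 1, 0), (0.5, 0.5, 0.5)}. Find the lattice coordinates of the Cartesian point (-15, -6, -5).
-10b₁ - b₂ - 10b₃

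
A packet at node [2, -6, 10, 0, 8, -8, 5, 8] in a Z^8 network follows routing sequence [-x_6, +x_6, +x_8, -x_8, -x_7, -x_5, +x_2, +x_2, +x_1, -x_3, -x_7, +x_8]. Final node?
(3, -4, 9, 0, 7, -8, 3, 9)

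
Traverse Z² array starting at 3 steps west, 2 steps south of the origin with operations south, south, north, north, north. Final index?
(-3, -1)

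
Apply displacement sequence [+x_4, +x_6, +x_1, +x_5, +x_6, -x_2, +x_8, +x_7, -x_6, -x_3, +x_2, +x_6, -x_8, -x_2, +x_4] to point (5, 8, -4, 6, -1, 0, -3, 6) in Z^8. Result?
(6, 7, -5, 8, 0, 2, -2, 6)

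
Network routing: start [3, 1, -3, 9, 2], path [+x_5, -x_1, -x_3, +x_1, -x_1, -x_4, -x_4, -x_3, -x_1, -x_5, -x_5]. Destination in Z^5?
(1, 1, -5, 7, 1)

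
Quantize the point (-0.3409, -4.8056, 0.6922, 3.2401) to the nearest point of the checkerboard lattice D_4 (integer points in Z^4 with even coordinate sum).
(-1, -5, 1, 3)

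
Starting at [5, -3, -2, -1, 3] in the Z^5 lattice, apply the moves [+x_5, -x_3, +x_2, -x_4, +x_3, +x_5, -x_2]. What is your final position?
(5, -3, -2, -2, 5)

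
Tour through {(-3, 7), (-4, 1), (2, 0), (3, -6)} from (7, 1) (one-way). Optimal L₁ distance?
32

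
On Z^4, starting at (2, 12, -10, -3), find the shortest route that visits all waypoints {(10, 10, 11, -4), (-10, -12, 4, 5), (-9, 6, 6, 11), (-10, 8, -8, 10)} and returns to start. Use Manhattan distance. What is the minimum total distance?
166
(one optimal route: (2, 12, -10, -3) → (10, 10, 11, -4) → (-10, -12, 4, 5) → (-9, 6, 6, 11) → (-10, 8, -8, 10) → (2, 12, -10, -3))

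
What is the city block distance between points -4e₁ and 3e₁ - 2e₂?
9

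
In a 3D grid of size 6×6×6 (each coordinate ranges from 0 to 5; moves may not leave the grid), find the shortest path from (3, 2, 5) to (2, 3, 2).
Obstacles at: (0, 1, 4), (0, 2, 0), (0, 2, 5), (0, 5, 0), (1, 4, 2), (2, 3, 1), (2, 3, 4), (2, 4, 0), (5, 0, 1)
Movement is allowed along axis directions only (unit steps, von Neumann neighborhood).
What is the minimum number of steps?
5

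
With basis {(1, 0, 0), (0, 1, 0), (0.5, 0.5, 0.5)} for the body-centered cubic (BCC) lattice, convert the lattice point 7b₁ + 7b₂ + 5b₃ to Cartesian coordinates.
(9.5, 9.5, 2.5)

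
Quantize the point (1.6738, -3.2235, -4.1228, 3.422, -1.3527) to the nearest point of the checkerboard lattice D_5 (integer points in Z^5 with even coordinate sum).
(2, -3, -4, 4, -1)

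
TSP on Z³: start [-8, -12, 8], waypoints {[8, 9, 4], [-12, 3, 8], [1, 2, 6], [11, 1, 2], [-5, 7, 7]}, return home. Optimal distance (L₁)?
102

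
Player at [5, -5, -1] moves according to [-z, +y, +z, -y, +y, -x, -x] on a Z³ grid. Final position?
(3, -4, -1)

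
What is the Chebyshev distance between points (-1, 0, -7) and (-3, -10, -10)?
10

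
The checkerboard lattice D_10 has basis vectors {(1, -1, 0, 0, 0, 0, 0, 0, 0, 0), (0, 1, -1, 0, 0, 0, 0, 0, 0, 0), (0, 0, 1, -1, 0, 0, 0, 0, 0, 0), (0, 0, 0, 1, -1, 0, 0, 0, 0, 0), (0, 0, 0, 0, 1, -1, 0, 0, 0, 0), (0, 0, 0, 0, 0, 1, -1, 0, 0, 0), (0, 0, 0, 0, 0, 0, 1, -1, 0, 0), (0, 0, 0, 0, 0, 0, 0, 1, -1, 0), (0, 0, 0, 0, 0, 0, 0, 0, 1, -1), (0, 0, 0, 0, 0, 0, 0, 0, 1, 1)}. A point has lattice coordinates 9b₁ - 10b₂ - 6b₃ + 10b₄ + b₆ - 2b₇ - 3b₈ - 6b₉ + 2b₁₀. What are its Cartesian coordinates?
(9, -19, 4, 16, -10, 1, -3, -1, -1, 8)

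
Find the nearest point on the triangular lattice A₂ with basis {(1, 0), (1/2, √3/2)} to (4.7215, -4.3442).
(4.5, -4.33)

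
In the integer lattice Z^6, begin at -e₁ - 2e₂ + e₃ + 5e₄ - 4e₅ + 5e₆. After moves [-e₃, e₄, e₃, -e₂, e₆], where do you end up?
(-1, -3, 1, 6, -4, 6)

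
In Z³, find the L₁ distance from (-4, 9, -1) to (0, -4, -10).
26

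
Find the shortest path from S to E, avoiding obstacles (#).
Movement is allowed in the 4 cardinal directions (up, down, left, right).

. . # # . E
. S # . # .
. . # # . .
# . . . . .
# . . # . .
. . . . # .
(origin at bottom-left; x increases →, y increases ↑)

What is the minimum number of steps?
9
(one shortest path: (1, 4) → (1, 3) → (1, 2) → (2, 2) → (3, 2) → (4, 2) → (5, 2) → (5, 3) → (5, 4) → (5, 5))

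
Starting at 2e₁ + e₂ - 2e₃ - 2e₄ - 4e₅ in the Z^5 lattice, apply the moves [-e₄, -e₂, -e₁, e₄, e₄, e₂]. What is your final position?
(1, 1, -2, -1, -4)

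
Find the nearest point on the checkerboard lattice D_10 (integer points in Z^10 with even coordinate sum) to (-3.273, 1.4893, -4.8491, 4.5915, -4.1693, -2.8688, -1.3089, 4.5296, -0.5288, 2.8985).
(-3, 2, -5, 5, -4, -3, -1, 5, -1, 3)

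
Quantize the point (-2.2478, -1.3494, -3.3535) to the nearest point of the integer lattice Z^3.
(-2, -1, -3)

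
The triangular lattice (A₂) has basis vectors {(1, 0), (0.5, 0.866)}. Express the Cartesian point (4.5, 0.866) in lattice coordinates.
4b₁ + b₂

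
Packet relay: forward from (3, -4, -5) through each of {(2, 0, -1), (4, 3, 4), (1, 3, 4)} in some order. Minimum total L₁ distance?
21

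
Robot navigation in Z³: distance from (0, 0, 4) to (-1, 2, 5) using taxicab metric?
4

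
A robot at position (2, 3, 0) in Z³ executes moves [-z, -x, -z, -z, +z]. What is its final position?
(1, 3, -2)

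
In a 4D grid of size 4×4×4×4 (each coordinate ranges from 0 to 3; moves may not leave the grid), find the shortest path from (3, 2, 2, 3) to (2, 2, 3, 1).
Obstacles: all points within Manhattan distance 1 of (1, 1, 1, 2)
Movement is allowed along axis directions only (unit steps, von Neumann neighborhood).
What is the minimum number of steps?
4
(one shortest path: (3, 2, 2, 3) → (2, 2, 2, 3) → (2, 2, 3, 3) → (2, 2, 3, 2) → (2, 2, 3, 1))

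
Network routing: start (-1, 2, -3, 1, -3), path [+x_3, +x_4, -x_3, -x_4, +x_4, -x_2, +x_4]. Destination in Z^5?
(-1, 1, -3, 3, -3)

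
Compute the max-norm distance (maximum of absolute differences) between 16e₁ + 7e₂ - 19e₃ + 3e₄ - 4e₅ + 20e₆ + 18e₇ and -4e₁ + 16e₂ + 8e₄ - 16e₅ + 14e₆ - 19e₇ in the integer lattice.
37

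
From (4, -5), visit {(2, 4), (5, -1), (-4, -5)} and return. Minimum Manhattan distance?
36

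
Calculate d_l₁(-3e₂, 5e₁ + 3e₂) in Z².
11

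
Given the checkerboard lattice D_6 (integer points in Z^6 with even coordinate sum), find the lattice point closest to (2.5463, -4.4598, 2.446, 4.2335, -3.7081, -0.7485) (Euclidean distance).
(3, -4, 2, 4, -4, -1)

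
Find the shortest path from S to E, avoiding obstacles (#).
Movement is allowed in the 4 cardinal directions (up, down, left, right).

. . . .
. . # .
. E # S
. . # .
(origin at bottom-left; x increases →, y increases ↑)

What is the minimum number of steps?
6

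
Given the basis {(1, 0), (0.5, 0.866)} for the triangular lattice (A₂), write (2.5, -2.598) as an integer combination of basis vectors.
4b₁ - 3b₂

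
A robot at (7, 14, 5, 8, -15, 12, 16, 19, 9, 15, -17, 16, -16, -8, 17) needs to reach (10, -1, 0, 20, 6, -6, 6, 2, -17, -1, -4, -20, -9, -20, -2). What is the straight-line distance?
67.1416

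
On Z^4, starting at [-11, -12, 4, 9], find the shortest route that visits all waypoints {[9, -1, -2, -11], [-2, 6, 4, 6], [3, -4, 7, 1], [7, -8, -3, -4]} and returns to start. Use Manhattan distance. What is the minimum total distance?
142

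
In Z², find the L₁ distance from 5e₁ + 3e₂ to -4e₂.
12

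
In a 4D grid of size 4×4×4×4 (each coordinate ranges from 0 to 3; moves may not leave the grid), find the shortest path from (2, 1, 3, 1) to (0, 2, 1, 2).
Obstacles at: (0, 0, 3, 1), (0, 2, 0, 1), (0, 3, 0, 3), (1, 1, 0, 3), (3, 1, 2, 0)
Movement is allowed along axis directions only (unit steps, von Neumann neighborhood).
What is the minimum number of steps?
6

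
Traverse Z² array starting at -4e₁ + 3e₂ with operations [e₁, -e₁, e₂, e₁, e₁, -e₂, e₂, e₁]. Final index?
(-1, 4)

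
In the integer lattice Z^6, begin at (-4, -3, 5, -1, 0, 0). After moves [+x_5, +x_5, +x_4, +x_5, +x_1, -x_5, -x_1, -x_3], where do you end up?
(-4, -3, 4, 0, 2, 0)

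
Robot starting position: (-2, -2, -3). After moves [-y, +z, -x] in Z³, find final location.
(-3, -3, -2)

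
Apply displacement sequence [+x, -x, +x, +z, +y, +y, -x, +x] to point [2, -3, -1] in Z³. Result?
(3, -1, 0)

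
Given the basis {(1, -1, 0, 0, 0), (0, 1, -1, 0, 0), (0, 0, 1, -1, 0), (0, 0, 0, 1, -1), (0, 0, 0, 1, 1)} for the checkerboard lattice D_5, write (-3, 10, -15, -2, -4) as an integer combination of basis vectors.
-3b₁ + 7b₂ - 8b₃ - 3b₄ - 7b₅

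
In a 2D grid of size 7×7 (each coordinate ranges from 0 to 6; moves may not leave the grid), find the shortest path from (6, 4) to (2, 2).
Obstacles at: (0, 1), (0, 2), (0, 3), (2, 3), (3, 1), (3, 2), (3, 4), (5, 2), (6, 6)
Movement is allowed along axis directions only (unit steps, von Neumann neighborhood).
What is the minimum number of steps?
10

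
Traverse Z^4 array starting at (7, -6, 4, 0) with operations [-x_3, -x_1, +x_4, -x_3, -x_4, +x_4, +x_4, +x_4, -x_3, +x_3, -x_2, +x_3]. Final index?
(6, -7, 3, 3)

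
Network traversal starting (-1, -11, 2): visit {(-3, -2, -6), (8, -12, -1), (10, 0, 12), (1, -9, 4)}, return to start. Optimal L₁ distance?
100
(one optimal route: (-1, -11, 2) → (-3, -2, -6) → (10, 0, 12) → (8, -12, -1) → (1, -9, 4) → (-1, -11, 2))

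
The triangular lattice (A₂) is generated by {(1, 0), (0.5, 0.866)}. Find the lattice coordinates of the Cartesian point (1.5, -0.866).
2b₁ - b₂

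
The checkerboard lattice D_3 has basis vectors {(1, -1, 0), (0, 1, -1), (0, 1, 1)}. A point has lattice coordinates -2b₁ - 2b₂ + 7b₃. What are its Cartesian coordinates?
(-2, 7, 9)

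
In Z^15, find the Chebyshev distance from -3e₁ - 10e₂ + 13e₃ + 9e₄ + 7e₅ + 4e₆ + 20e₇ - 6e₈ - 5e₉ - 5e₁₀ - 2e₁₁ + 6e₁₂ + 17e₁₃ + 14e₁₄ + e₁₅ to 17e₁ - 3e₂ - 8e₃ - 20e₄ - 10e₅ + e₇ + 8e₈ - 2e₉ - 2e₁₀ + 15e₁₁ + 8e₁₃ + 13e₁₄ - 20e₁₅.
29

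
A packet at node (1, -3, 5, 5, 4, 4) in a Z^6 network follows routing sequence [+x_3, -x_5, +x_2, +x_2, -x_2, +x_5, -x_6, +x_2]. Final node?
(1, -1, 6, 5, 4, 3)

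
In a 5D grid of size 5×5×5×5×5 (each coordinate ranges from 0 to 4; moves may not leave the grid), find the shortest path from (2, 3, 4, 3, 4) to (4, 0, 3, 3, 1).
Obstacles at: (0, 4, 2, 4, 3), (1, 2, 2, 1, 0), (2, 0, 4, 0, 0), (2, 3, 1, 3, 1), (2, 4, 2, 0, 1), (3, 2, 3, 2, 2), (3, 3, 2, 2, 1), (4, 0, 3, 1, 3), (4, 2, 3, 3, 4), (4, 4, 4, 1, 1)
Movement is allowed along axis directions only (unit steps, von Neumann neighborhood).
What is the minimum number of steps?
9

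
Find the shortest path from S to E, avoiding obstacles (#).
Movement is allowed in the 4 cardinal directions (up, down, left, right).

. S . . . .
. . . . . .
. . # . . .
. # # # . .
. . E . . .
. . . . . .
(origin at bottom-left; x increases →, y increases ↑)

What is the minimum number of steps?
7
(one shortest path: (1, 5) → (0, 5) → (0, 4) → (0, 3) → (0, 2) → (0, 1) → (1, 1) → (2, 1))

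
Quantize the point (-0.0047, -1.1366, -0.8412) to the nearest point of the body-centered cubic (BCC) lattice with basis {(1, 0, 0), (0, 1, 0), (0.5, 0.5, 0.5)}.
(0, -1, -1)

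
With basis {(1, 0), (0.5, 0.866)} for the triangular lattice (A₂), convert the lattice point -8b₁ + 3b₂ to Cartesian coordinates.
(-6.5, 2.598)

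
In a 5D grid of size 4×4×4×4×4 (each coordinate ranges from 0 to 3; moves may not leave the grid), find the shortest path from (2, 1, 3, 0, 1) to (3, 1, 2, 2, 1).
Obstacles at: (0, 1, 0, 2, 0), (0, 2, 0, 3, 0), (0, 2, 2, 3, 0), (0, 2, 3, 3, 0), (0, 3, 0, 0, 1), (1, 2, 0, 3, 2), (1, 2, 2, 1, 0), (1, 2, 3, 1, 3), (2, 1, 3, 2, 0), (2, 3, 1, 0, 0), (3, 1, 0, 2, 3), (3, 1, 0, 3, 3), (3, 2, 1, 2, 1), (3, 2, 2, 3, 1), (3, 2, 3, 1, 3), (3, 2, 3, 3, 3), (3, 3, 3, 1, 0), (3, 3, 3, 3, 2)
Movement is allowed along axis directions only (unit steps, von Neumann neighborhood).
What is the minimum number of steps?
4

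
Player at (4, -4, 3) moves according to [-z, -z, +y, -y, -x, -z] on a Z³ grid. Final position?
(3, -4, 0)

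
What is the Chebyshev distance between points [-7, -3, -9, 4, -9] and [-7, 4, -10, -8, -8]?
12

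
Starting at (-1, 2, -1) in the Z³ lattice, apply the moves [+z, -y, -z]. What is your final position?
(-1, 1, -1)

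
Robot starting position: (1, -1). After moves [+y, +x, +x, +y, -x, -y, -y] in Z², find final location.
(2, -1)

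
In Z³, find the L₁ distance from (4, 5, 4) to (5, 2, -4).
12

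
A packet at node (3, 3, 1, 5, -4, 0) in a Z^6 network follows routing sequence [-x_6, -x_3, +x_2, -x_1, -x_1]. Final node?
(1, 4, 0, 5, -4, -1)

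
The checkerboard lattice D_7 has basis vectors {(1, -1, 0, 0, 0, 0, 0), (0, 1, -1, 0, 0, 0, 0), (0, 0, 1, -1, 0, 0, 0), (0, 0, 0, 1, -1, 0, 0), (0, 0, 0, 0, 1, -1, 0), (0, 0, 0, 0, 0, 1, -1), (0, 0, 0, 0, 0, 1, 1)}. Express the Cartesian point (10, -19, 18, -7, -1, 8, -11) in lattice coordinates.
10b₁ - 9b₂ + 9b₃ + 2b₄ + b₅ + 10b₆ - b₇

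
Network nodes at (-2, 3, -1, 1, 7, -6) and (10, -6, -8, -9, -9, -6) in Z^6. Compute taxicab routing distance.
54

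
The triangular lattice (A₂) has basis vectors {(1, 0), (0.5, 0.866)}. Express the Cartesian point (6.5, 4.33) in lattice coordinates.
4b₁ + 5b₂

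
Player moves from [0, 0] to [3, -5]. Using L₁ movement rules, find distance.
8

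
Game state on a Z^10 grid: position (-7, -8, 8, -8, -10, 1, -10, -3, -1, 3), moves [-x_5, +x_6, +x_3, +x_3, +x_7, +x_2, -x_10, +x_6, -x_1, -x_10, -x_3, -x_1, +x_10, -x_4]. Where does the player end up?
(-9, -7, 9, -9, -11, 3, -9, -3, -1, 2)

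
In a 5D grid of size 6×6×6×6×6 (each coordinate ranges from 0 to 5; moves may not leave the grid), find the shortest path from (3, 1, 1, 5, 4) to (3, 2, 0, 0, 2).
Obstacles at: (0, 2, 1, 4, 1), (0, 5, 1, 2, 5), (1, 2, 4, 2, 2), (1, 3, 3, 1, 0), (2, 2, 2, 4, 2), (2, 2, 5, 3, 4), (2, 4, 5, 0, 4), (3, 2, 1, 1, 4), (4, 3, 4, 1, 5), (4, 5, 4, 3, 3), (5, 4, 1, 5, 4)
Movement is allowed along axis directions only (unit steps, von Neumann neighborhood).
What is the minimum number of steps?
9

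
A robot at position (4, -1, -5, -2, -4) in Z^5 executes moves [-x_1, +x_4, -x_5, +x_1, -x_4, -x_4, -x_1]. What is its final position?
(3, -1, -5, -3, -5)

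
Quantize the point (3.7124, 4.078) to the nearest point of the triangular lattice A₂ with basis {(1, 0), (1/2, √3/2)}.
(3.5, 4.33)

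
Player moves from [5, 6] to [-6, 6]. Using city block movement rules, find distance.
11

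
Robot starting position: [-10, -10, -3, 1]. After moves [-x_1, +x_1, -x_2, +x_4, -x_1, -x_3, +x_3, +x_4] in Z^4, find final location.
(-11, -11, -3, 3)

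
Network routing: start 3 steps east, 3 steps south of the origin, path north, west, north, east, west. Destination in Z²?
(2, -1)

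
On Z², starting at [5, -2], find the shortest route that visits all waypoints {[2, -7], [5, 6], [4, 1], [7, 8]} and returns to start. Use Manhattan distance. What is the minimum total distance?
40
(one optimal route: (5, -2) → (2, -7) → (4, 1) → (5, 6) → (7, 8) → (5, -2))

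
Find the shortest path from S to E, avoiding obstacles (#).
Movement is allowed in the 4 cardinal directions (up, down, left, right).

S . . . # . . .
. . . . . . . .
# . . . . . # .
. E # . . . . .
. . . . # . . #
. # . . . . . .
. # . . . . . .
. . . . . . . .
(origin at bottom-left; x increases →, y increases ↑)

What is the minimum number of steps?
4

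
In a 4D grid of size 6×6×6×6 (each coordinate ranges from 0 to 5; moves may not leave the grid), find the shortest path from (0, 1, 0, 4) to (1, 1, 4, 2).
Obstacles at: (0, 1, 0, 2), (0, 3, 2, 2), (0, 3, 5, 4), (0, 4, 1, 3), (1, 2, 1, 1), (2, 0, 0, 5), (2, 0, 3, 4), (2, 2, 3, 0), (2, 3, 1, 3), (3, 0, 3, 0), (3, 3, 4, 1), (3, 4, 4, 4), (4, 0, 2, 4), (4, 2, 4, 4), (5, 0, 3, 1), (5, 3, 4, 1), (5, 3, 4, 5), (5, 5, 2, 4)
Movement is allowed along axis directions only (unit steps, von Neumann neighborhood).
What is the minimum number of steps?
7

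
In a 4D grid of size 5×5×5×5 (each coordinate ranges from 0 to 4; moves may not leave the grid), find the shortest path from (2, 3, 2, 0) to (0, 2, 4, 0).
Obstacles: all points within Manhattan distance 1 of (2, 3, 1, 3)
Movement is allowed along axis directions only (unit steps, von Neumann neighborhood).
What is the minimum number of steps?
5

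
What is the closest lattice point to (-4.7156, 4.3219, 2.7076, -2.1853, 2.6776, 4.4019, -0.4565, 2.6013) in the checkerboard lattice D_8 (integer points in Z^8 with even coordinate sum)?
(-5, 4, 3, -2, 3, 4, 0, 3)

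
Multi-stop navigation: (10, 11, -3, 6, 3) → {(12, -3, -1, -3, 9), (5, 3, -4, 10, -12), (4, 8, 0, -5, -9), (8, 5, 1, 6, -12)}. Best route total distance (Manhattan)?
109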